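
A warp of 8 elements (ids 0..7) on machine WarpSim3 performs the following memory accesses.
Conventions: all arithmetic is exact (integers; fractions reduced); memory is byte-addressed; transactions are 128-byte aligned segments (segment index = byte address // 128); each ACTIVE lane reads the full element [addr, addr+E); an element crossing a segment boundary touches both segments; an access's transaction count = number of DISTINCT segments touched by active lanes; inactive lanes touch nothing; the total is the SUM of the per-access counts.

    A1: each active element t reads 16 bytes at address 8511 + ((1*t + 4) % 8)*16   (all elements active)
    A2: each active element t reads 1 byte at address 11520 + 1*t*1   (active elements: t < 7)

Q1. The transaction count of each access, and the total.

A1: 2 transactions
A2: 1 transaction

Answer: 2,1; total 3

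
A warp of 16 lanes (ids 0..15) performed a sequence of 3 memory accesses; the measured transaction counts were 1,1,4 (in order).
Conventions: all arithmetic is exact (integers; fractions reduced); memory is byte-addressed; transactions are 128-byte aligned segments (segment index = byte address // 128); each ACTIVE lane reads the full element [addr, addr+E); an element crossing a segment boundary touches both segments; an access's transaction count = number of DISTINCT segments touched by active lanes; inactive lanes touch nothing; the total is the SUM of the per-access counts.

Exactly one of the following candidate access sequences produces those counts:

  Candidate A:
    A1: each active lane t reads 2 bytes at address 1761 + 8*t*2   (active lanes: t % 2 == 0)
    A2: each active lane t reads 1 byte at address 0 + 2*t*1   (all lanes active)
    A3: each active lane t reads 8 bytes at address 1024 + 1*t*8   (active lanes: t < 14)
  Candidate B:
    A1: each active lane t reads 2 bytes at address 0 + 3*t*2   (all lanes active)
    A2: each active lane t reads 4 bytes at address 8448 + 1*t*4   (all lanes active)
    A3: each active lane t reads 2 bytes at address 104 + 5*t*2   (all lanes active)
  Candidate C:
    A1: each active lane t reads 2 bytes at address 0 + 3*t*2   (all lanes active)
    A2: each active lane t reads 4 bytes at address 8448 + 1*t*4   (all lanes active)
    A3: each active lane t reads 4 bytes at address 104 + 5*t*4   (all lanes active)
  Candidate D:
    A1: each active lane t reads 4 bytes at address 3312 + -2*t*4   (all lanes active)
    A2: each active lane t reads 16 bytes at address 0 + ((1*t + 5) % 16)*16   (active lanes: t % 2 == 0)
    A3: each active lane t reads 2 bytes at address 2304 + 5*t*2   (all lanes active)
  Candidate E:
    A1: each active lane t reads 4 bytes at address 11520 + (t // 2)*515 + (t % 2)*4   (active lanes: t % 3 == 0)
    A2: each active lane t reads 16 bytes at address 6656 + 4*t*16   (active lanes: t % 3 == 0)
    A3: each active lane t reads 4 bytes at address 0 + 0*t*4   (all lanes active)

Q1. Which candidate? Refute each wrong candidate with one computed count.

A: A1 gives 3 transactions, not 1
B: A3 gives 2 transactions, not 4
D: A1 gives 2 transactions, not 1
E: A1 gives 6 transactions, not 1
C: all counts match (1,1,4)

Answer: C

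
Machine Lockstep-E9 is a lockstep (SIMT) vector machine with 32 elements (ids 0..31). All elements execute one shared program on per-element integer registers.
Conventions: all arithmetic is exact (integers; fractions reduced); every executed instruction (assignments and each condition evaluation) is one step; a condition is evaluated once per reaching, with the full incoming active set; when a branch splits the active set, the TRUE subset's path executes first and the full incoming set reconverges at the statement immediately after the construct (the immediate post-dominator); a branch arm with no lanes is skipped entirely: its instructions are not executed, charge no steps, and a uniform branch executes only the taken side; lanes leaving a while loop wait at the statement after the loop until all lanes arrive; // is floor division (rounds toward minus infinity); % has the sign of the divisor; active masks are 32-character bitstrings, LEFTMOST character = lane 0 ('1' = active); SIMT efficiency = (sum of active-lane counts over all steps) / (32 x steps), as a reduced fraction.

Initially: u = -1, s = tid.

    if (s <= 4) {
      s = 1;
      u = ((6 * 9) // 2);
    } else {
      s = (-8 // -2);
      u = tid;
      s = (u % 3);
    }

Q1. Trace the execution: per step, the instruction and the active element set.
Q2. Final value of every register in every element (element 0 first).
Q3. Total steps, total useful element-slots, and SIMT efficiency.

step 0: eval (s <= 4)                11111111111111111111111111111111
step 1: s <- 1                       11111000000000000000000000000000
step 2: u <- ((6 * 9) // 2)          11111000000000000000000000000000
step 3: s <- (-8 // -2)              00000111111111111111111111111111
step 4: u <- tid                     00000111111111111111111111111111
step 5: s <- (u % 3)                 00000111111111111111111111111111

Answer: 6 steps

u: 27,27,27,27,27,5,6,7,8,9,10,11,12,13,14,15,16,17,18,19,20,21,22,23,24,25,26,27,28,29,30,31
s: 1,1,1,1,1,2,0,1,2,0,1,2,0,1,2,0,1,2,0,1,2,0,1,2,0,1,2,0,1,2,0,1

steps = 6; useful = 123; efficiency = 123/192 = 41/64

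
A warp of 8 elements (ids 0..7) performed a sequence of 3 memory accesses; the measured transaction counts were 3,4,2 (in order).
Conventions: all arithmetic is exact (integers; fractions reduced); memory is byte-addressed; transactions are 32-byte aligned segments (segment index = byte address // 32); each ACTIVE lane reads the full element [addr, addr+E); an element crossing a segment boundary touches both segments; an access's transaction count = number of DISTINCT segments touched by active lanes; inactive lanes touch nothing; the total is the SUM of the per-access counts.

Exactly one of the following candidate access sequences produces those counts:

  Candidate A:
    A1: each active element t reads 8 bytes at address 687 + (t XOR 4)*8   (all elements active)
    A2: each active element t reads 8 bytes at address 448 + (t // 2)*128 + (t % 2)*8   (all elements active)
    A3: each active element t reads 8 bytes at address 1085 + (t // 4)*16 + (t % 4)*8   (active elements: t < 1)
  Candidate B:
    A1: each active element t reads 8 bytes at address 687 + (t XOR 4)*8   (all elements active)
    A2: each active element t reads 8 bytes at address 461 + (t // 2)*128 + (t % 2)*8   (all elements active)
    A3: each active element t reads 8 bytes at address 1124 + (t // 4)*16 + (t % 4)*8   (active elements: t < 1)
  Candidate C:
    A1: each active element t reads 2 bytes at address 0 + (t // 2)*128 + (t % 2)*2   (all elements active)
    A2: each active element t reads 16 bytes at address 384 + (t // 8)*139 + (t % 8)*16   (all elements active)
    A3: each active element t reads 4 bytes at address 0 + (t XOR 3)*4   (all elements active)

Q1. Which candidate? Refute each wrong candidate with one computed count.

B: A3 gives 1 transaction, not 2
C: A1 gives 4 transactions, not 3
A: all counts match (3,4,2)

Answer: A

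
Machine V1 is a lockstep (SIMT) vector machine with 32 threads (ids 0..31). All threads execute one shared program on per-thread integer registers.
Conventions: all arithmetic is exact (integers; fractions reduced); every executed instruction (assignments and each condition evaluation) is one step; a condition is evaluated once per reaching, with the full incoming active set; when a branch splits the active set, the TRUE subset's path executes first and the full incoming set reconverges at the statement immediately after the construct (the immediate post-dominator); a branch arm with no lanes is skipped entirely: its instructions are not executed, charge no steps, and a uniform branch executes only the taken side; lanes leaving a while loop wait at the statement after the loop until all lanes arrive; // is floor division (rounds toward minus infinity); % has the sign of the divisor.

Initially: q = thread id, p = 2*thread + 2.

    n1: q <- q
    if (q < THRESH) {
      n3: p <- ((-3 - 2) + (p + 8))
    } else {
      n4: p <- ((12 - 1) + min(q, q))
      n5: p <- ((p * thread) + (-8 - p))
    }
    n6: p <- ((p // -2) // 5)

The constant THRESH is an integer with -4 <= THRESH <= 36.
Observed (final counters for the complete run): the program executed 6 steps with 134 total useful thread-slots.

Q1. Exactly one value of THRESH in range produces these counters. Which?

Answer: THRESH = 26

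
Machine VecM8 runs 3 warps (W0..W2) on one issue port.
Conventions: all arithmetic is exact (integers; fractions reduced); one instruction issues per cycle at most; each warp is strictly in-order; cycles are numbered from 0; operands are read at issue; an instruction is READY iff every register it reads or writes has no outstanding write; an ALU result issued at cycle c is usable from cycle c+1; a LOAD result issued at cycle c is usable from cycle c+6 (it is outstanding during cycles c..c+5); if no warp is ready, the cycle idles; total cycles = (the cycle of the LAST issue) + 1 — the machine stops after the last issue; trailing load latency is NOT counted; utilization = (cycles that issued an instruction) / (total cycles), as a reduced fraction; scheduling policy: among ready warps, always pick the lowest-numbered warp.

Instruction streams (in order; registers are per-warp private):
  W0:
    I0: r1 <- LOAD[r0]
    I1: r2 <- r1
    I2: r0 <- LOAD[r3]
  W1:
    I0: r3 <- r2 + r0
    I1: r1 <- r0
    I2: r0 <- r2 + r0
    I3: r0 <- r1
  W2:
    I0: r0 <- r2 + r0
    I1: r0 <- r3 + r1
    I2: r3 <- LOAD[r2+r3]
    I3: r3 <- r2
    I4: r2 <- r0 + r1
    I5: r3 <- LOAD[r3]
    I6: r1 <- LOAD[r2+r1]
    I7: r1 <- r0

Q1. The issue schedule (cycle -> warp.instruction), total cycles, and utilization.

cycle 0: W0.I0
cycle 1: W1.I0
cycle 2: W1.I1
cycle 3: W1.I2
cycle 4: W1.I3
cycle 5: W2.I0
cycle 6: W0.I1
cycle 7: W0.I2
cycle 8: W2.I1
cycle 9: W2.I2
cycle 10: idle
cycle 11: idle
cycle 12: idle
cycle 13: idle
cycle 14: idle
cycle 15: W2.I3
cycle 16: W2.I4
cycle 17: W2.I5
cycle 18: W2.I6
cycle 19: idle
cycle 20: idle
cycle 21: idle
cycle 22: idle
cycle 23: idle
cycle 24: W2.I7

Answer: 25 cycles, utilization 3/5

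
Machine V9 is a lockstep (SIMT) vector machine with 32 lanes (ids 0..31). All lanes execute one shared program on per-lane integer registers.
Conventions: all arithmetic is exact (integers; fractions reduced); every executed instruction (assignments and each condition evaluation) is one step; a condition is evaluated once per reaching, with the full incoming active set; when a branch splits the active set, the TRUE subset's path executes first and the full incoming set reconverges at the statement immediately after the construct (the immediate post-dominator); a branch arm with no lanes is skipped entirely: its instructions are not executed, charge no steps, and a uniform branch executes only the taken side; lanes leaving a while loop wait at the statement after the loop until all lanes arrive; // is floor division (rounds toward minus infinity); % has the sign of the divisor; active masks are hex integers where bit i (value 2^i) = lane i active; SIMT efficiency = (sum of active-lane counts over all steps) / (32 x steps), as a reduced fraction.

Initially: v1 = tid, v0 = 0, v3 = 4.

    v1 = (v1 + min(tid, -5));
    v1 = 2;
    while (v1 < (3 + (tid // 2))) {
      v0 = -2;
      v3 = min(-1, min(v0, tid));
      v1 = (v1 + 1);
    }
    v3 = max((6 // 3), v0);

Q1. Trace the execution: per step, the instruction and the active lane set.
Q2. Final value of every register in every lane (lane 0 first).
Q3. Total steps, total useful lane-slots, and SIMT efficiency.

step 0: v1 <- (v1 + min(tid, -5))    0xffffffff
step 1: v1 <- 2                      0xffffffff
step 2: eval (v1 < (3 + (tid // 2))) 0xffffffff
step 3: v0 <- -2                     0xffffffff
step 4: v3 <- min(-1, min(v0, tid))  0xffffffff
step 5: v1 <- (v1 + 1)               0xffffffff
step 6: eval (v1 < (3 + (tid // 2))) 0xffffffff
step 7: v0 <- -2                     0xfffffffc
step 8: v3 <- min(-1, min(v0, tid))  0xfffffffc
step 9: v1 <- (v1 + 1)               0xfffffffc
step 10: eval (v1 < (3 + (tid // 2))) 0xfffffffc
step 11: v0 <- -2                     0xfffffff0
step 12: v3 <- min(-1, min(v0, tid))  0xfffffff0
step 13: v1 <- (v1 + 1)               0xfffffff0
step 14: eval (v1 < (3 + (tid // 2))) 0xfffffff0
step 15: v0 <- -2                     0xffffffc0
step 16: v3 <- min(-1, min(v0, tid))  0xffffffc0
step 17: v1 <- (v1 + 1)               0xffffffc0
step 18: eval (v1 < (3 + (tid // 2))) 0xffffffc0
step 19: v0 <- -2                     0xffffff00
step 20: v3 <- min(-1, min(v0, tid))  0xffffff00
step 21: v1 <- (v1 + 1)               0xffffff00
step 22: eval (v1 < (3 + (tid // 2))) 0xffffff00
step 23: v0 <- -2                     0xfffffc00
step 24: v3 <- min(-1, min(v0, tid))  0xfffffc00
step 25: v1 <- (v1 + 1)               0xfffffc00
step 26: eval (v1 < (3 + (tid // 2))) 0xfffffc00
step 27: v0 <- -2                     0xfffff000
step 28: v3 <- min(-1, min(v0, tid))  0xfffff000
step 29: v1 <- (v1 + 1)               0xfffff000
step 30: eval (v1 < (3 + (tid // 2))) 0xfffff000
step 31: v0 <- -2                     0xffffc000
step 32: v3 <- min(-1, min(v0, tid))  0xffffc000
step 33: v1 <- (v1 + 1)               0xffffc000
step 34: eval (v1 < (3 + (tid // 2))) 0xffffc000
step 35: v0 <- -2                     0xffff0000
step 36: v3 <- min(-1, min(v0, tid))  0xffff0000
step 37: v1 <- (v1 + 1)               0xffff0000
step 38: eval (v1 < (3 + (tid // 2))) 0xffff0000
step 39: v0 <- -2                     0xfffc0000
step 40: v3 <- min(-1, min(v0, tid))  0xfffc0000
step 41: v1 <- (v1 + 1)               0xfffc0000
step 42: eval (v1 < (3 + (tid // 2))) 0xfffc0000
step 43: v0 <- -2                     0xfff00000
step 44: v3 <- min(-1, min(v0, tid))  0xfff00000
step 45: v1 <- (v1 + 1)               0xfff00000
step 46: eval (v1 < (3 + (tid // 2))) 0xfff00000
step 47: v0 <- -2                     0xffc00000
step 48: v3 <- min(-1, min(v0, tid))  0xffc00000
step 49: v1 <- (v1 + 1)               0xffc00000
step 50: eval (v1 < (3 + (tid // 2))) 0xffc00000
step 51: v0 <- -2                     0xff000000
step 52: v3 <- min(-1, min(v0, tid))  0xff000000
step 53: v1 <- (v1 + 1)               0xff000000
step 54: eval (v1 < (3 + (tid // 2))) 0xff000000
step 55: v0 <- -2                     0xfc000000
step 56: v3 <- min(-1, min(v0, tid))  0xfc000000
step 57: v1 <- (v1 + 1)               0xfc000000
step 58: eval (v1 < (3 + (tid // 2))) 0xfc000000
step 59: v0 <- -2                     0xf0000000
step 60: v3 <- min(-1, min(v0, tid))  0xf0000000
step 61: v1 <- (v1 + 1)               0xf0000000
step 62: eval (v1 < (3 + (tid // 2))) 0xf0000000
step 63: v0 <- -2                     0xc0000000
step 64: v3 <- min(-1, min(v0, tid))  0xc0000000
step 65: v1 <- (v1 + 1)               0xc0000000
step 66: eval (v1 < (3 + (tid // 2))) 0xc0000000
step 67: v3 <- max((6 // 3), v0)      0xffffffff

Answer: 68 steps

v1: 3,3,4,4,5,5,6,6,7,7,8,8,9,9,10,10,11,11,12,12,13,13,14,14,15,15,16,16,17,17,18,18
v0: -2,-2,-2,-2,-2,-2,-2,-2,-2,-2,-2,-2,-2,-2,-2,-2,-2,-2,-2,-2,-2,-2,-2,-2,-2,-2,-2,-2,-2,-2,-2,-2
v3: 2,2,2,2,2,2,2,2,2,2,2,2,2,2,2,2,2,2,2,2,2,2,2,2,2,2,2,2,2,2,2,2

steps = 68; useful = 1216; efficiency = 1216/2176 = 19/34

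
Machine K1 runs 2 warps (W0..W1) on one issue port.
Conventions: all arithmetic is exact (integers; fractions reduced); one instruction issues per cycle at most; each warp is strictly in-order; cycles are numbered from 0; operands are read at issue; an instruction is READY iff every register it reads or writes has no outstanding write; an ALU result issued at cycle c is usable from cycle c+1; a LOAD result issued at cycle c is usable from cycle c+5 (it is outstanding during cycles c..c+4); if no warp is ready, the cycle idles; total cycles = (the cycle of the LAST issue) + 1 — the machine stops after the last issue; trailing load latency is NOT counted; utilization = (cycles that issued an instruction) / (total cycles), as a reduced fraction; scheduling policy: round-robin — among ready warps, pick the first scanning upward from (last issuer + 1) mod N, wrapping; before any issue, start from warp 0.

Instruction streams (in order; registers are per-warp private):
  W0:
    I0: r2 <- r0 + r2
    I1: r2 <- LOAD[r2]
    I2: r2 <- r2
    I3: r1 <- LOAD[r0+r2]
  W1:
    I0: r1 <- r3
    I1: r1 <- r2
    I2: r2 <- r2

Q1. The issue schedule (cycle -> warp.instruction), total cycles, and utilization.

cycle 0: W0.I0
cycle 1: W1.I0
cycle 2: W0.I1
cycle 3: W1.I1
cycle 4: W1.I2
cycle 5: idle
cycle 6: idle
cycle 7: W0.I2
cycle 8: W0.I3

Answer: 9 cycles, utilization 7/9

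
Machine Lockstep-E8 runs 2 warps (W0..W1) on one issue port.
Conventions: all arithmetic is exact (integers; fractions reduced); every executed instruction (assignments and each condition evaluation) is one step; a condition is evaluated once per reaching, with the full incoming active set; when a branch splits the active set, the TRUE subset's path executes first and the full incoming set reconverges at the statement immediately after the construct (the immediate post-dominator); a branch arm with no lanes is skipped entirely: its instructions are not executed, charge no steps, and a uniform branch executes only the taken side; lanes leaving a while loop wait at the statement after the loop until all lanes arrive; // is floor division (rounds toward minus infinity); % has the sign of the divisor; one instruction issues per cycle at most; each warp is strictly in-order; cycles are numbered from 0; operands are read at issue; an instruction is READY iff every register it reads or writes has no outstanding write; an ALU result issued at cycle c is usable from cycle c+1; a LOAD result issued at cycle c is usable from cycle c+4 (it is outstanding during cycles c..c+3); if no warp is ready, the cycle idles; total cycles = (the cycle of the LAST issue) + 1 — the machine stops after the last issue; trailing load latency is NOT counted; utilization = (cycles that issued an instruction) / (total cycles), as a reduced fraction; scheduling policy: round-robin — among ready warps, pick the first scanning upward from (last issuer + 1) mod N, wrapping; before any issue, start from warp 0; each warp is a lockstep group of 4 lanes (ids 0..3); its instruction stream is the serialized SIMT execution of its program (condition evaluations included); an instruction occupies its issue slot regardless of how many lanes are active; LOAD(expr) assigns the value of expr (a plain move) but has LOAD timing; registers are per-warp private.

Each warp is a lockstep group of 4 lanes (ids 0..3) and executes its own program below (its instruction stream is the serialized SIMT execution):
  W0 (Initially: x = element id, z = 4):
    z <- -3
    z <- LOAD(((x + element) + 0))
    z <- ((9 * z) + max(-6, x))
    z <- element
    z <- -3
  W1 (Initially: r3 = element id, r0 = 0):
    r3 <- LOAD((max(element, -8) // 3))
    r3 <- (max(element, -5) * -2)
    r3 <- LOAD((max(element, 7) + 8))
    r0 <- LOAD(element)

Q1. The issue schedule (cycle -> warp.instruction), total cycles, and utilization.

cycle 0: W0.I0
cycle 1: W1.I0
cycle 2: W0.I1
cycle 3: idle
cycle 4: idle
cycle 5: W1.I1
cycle 6: W0.I2
cycle 7: W1.I2
cycle 8: W0.I3
cycle 9: W1.I3
cycle 10: W0.I4

Answer: 11 cycles, utilization 9/11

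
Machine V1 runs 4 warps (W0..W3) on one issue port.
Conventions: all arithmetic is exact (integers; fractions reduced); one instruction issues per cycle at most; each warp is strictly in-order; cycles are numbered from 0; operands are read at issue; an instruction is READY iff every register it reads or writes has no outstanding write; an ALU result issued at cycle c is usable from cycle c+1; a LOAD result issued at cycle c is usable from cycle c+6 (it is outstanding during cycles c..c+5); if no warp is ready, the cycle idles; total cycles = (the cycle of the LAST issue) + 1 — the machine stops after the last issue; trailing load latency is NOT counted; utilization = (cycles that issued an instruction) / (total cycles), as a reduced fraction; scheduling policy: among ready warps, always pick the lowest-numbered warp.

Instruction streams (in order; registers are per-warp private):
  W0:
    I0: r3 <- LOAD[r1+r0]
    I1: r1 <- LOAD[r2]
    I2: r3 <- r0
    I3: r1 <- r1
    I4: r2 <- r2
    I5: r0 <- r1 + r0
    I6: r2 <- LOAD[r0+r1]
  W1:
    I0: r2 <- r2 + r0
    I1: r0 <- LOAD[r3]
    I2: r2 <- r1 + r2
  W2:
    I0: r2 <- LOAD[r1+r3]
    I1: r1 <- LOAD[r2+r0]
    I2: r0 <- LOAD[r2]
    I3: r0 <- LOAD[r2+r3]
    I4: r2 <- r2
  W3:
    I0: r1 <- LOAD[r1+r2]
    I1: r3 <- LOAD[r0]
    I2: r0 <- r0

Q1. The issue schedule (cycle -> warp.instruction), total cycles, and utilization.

cycle 0: W0.I0
cycle 1: W0.I1
cycle 2: W1.I0
cycle 3: W1.I1
cycle 4: W1.I2
cycle 5: W2.I0
cycle 6: W0.I2
cycle 7: W0.I3
cycle 8: W0.I4
cycle 9: W0.I5
cycle 10: W0.I6
cycle 11: W2.I1
cycle 12: W2.I2
cycle 13: W3.I0
cycle 14: W3.I1
cycle 15: W3.I2
cycle 16: idle
cycle 17: idle
cycle 18: W2.I3
cycle 19: W2.I4

Answer: 20 cycles, utilization 9/10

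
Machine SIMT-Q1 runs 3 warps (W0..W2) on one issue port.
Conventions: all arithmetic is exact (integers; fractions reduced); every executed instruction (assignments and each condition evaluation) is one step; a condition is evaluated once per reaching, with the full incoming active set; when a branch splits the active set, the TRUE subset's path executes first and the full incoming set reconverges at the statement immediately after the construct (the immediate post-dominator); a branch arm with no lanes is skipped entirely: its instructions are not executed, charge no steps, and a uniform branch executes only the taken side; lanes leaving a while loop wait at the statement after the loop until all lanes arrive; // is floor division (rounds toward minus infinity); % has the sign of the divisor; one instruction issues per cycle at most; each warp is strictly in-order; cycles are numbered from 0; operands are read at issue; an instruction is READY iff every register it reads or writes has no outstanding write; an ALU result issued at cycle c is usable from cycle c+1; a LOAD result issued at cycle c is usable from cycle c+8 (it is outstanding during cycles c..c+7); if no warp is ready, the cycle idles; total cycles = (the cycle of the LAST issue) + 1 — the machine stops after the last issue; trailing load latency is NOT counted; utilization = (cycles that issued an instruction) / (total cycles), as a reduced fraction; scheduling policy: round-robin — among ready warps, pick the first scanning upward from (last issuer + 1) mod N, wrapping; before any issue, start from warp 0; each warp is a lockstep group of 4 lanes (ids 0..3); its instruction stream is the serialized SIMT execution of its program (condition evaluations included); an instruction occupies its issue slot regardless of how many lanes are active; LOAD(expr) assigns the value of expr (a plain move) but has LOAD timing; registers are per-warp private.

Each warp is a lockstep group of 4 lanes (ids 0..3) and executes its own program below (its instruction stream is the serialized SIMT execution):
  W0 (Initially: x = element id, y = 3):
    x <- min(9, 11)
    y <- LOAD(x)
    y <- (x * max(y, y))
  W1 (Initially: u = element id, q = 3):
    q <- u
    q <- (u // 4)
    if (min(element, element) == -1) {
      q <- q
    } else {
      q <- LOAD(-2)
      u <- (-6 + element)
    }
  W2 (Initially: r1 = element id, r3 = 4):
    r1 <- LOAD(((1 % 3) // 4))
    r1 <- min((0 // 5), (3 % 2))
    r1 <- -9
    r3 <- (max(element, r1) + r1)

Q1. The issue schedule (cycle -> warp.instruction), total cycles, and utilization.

cycle 0: W0.I0
cycle 1: W1.I0
cycle 2: W2.I0
cycle 3: W0.I1
cycle 4: W1.I1
cycle 5: W1.I2
cycle 6: W1.I3
cycle 7: W1.I4
cycle 8: idle
cycle 9: idle
cycle 10: W2.I1
cycle 11: W0.I2
cycle 12: W2.I2
cycle 13: W2.I3

Answer: 14 cycles, utilization 6/7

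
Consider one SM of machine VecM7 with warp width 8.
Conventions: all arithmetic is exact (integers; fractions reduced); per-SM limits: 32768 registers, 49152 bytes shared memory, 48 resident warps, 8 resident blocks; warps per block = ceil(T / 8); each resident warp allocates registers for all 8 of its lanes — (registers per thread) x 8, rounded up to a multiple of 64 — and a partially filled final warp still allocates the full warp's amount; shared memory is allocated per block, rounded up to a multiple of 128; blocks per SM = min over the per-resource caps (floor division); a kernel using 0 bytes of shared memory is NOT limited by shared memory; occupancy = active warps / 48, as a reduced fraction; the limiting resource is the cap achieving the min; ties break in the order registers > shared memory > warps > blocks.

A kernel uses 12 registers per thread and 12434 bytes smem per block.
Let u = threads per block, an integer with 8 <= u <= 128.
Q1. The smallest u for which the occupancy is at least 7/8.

Answer: u = 105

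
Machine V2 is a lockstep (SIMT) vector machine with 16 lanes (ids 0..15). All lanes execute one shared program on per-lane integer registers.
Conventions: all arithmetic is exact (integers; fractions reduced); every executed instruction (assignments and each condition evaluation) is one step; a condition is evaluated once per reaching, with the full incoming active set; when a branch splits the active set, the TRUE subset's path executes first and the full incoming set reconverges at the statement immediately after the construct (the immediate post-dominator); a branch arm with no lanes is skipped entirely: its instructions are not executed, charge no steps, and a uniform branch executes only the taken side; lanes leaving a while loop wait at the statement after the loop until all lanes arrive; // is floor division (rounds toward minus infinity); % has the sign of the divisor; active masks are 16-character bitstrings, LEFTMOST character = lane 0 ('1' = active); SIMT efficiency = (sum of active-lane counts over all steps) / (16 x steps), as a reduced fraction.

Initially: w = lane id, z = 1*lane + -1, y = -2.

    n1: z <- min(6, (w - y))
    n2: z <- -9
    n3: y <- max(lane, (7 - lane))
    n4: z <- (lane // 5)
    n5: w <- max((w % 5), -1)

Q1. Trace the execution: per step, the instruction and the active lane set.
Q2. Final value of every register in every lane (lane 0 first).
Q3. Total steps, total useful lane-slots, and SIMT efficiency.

step 0: z <- min(6, (w - y))         1111111111111111
step 1: z <- -9                      1111111111111111
step 2: y <- max(lane, (7 - lane))   1111111111111111
step 3: z <- (lane // 5)             1111111111111111
step 4: w <- max((w % 5), -1)        1111111111111111

Answer: 5 steps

w: 0,1,2,3,4,0,1,2,3,4,0,1,2,3,4,0
z: 0,0,0,0,0,1,1,1,1,1,2,2,2,2,2,3
y: 7,6,5,4,4,5,6,7,8,9,10,11,12,13,14,15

steps = 5; useful = 80; efficiency = 80/80 = 1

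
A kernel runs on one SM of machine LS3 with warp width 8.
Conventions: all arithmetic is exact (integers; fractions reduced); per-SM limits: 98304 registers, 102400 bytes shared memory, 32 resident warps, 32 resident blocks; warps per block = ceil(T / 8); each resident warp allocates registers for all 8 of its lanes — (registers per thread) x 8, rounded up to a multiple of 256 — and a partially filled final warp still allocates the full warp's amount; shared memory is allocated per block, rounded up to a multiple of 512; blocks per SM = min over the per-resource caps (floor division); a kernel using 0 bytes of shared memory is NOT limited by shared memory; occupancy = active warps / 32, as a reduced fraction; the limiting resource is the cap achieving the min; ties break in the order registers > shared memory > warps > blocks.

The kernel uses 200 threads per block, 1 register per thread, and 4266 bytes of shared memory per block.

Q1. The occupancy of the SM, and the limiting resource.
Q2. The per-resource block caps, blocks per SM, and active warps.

Answer: occupancy 25/32, limited by warps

registers: 15 blocks
shared memory: 22 blocks
warps: 1 block
blocks: 32 blocks

Answer: 1 block, 25 active warps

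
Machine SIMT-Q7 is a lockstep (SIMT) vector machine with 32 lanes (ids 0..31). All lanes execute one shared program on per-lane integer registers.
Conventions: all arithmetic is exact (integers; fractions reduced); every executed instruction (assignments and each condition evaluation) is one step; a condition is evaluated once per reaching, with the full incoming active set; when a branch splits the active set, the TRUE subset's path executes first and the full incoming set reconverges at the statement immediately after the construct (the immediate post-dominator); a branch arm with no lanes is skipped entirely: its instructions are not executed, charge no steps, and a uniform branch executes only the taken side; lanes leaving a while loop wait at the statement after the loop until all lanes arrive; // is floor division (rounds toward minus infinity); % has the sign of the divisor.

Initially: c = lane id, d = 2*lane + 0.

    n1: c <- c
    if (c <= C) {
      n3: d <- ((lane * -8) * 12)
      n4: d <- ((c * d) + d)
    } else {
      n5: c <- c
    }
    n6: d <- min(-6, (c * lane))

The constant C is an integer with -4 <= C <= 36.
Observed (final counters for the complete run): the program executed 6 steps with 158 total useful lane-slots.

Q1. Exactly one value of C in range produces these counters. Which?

Answer: C = 29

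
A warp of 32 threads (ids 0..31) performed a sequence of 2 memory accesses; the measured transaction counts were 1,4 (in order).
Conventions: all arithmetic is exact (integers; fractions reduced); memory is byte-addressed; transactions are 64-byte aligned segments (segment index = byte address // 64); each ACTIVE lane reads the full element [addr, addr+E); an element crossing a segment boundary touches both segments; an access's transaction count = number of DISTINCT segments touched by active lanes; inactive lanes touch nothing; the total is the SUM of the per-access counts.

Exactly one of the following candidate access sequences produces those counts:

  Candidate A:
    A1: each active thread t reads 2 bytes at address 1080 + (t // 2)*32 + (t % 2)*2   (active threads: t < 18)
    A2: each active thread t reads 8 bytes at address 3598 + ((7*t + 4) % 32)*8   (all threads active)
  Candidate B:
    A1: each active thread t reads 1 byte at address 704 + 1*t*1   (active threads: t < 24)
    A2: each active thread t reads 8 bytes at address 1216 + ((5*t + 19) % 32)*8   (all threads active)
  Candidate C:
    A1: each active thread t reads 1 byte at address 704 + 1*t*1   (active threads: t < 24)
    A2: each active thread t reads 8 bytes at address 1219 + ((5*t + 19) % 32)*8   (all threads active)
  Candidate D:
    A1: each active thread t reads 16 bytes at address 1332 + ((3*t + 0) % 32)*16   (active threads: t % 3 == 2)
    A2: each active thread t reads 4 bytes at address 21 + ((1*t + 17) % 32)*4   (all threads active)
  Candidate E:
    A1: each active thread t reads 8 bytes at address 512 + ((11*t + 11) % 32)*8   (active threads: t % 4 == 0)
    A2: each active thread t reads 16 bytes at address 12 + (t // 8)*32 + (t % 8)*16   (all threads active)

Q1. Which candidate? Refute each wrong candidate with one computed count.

A: A1 gives 5 transactions, not 1
C: A2 gives 5 transactions, not 4
D: A1 gives 8 transactions, not 1
E: A1 gives 4 transactions, not 1
B: all counts match (1,4)

Answer: B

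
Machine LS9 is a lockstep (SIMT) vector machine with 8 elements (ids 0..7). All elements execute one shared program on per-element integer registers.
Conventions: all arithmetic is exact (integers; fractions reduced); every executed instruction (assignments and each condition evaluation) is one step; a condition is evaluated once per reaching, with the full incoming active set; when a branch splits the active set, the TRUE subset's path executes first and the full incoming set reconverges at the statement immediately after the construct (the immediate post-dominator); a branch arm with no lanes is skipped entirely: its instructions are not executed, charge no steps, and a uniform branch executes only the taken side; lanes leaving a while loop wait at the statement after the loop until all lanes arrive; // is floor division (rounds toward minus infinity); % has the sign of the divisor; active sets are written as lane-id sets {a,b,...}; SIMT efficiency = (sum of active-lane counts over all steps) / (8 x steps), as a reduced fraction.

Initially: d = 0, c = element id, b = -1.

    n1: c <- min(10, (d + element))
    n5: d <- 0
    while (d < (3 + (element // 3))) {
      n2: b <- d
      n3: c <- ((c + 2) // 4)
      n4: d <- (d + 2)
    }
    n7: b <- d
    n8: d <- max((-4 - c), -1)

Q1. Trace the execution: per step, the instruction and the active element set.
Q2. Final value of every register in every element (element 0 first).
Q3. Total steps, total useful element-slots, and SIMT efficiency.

step 0: c <- min(10, (d + element))  {0,1,2,3,4,5,6,7}
step 1: d <- 0                       {0,1,2,3,4,5,6,7}
step 2: eval (d < (3 + (element // 3))) {0,1,2,3,4,5,6,7}
step 3: b <- d                       {0,1,2,3,4,5,6,7}
step 4: c <- ((c + 2) // 4)          {0,1,2,3,4,5,6,7}
step 5: d <- (d + 2)                 {0,1,2,3,4,5,6,7}
step 6: eval (d < (3 + (element // 3))) {0,1,2,3,4,5,6,7}
step 7: b <- d                       {0,1,2,3,4,5,6,7}
step 8: c <- ((c + 2) // 4)          {0,1,2,3,4,5,6,7}
step 9: d <- (d + 2)                 {0,1,2,3,4,5,6,7}
step 10: eval (d < (3 + (element // 3))) {0,1,2,3,4,5,6,7}
step 11: b <- d                       {6,7}
step 12: c <- ((c + 2) // 4)          {6,7}
step 13: d <- (d + 2)                 {6,7}
step 14: eval (d < (3 + (element // 3))) {6,7}
step 15: b <- d                       {0,1,2,3,4,5,6,7}
step 16: d <- max((-4 - c), -1)       {0,1,2,3,4,5,6,7}

Answer: 17 steps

d: -1,-1,-1,-1,-1,-1,-1,-1
c: 0,0,0,0,0,0,0,0
b: 4,4,4,4,4,4,6,6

steps = 17; useful = 112; efficiency = 112/136 = 14/17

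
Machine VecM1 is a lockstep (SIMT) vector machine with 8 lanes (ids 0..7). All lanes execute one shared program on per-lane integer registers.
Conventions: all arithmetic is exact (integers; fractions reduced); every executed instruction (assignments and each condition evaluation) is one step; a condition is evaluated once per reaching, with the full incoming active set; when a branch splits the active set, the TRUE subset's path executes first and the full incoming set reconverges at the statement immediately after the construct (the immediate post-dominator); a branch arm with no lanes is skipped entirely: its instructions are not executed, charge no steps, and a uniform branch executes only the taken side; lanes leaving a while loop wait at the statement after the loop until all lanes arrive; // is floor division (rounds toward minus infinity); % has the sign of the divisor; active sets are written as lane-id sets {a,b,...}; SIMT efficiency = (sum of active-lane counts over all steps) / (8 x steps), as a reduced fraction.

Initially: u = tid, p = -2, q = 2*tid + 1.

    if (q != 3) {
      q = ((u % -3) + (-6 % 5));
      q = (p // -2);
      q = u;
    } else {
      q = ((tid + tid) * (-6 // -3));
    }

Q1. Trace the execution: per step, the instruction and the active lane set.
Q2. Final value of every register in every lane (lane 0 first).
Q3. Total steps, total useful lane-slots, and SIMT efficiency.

step 0: eval (q != 3)                {0,1,2,3,4,5,6,7}
step 1: q <- ((u % -3) + (-6 % 5))   {0,2,3,4,5,6,7}
step 2: q <- (p // -2)               {0,2,3,4,5,6,7}
step 3: q <- u                       {0,2,3,4,5,6,7}
step 4: q <- ((tid + tid) * (-6 // -3)) {1}

Answer: 5 steps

u: 0,1,2,3,4,5,6,7
p: -2,-2,-2,-2,-2,-2,-2,-2
q: 0,4,2,3,4,5,6,7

steps = 5; useful = 30; efficiency = 30/40 = 3/4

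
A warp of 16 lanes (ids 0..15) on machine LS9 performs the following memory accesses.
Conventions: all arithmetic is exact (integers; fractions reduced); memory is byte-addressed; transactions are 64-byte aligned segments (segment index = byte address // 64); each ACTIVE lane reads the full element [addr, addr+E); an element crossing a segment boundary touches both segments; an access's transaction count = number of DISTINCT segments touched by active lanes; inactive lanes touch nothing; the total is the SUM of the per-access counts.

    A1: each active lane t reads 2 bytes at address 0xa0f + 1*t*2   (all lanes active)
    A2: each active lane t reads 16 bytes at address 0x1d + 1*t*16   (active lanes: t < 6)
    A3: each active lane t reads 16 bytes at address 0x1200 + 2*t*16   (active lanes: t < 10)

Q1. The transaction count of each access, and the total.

A1: 1 transaction
A2: 2 transactions
A3: 5 transactions

Answer: 1,2,5; total 8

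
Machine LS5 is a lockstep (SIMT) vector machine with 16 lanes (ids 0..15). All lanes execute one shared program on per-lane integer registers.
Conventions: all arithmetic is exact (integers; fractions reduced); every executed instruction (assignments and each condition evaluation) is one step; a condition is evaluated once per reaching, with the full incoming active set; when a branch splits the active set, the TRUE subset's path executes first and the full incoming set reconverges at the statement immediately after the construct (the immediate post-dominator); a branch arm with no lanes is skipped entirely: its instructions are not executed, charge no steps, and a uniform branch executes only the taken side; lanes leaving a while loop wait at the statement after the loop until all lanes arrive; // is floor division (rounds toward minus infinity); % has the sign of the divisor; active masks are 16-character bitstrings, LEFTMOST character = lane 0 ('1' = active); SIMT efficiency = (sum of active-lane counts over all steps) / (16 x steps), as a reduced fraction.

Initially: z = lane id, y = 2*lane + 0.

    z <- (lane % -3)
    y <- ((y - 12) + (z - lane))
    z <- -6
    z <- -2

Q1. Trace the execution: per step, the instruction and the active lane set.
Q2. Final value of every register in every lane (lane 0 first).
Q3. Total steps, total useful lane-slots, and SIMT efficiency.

step 0: z <- (lane % -3)             1111111111111111
step 1: y <- ((y - 12) + (z - lane)) 1111111111111111
step 2: z <- -6                      1111111111111111
step 3: z <- -2                      1111111111111111

Answer: 4 steps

z: -2,-2,-2,-2,-2,-2,-2,-2,-2,-2,-2,-2,-2,-2,-2,-2
y: -12,-13,-11,-9,-10,-8,-6,-7,-5,-3,-4,-2,0,-1,1,3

steps = 4; useful = 64; efficiency = 64/64 = 1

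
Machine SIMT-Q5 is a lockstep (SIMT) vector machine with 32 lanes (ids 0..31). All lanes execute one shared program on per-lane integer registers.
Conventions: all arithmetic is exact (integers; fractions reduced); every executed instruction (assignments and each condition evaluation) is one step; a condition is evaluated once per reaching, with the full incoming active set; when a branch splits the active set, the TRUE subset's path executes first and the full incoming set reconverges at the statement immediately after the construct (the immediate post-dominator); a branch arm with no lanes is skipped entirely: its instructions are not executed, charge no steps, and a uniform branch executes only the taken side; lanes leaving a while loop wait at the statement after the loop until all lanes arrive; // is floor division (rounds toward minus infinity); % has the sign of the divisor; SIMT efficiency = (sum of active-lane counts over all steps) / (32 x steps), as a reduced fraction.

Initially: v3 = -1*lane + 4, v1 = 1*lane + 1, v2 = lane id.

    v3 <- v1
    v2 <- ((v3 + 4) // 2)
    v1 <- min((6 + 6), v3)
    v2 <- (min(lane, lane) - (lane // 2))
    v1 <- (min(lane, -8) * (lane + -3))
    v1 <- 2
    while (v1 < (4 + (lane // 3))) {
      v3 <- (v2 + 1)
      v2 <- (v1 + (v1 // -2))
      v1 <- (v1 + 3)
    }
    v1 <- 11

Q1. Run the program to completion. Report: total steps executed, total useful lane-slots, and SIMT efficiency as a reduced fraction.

Answer: 24 steps, 588 useful, 49/64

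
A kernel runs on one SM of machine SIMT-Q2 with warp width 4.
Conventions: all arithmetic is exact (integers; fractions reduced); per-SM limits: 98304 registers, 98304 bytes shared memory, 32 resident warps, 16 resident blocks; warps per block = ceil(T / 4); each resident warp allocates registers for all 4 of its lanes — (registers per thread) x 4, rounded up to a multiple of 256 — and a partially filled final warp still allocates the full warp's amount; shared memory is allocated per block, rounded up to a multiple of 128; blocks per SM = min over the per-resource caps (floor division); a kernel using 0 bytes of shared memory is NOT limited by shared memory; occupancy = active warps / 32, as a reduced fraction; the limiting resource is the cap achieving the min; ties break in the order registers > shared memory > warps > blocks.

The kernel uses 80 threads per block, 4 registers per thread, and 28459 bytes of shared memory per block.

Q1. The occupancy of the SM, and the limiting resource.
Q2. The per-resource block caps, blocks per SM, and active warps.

Answer: occupancy 5/8, limited by warps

registers: 19 blocks
shared memory: 3 blocks
warps: 1 block
blocks: 16 blocks

Answer: 1 block, 20 active warps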